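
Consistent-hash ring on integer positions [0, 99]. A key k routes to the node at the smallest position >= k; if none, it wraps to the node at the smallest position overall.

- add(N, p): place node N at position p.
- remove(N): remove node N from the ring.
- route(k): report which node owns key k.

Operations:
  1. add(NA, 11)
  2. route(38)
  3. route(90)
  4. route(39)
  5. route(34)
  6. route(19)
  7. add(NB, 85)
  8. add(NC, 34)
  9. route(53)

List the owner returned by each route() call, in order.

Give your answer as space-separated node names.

Op 1: add NA@11 -> ring=[11:NA]
Op 2: route key 38: none >= 38, wrap to smallest pos 11 -> NA
Op 3: route key 90: none >= 90, wrap to smallest pos 11 -> NA
Op 4: route key 39: none >= 39, wrap to smallest pos 11 -> NA
Op 5: route key 34: none >= 34, wrap to smallest pos 11 -> NA
Op 6: route key 19: none >= 19, wrap to smallest pos 11 -> NA
Op 7: add NB@85 -> ring=[11:NA,85:NB]
Op 8: add NC@34 -> ring=[11:NA,34:NC,85:NB]
Op 9: route key 53: smallest pos >= 53 is 85 -> NB

Answer: NA NA NA NA NA NB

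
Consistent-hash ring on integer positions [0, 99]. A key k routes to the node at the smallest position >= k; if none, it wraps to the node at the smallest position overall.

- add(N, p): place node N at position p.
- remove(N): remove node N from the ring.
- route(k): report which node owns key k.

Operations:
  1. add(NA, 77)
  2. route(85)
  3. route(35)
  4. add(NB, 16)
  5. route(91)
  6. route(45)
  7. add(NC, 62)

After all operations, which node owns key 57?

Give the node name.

Answer: NC

Derivation:
Op 1: add NA@77 -> ring=[77:NA]
Op 2: route key 85: none >= 85, wrap to smallest pos 77 -> NA
Op 3: route key 35: smallest pos >= 35 is 77 -> NA
Op 4: add NB@16 -> ring=[16:NB,77:NA]
Op 5: route key 91: none >= 91, wrap to smallest pos 16 -> NB
Op 6: route key 45: smallest pos >= 45 is 77 -> NA
Op 7: add NC@62 -> ring=[16:NB,62:NC,77:NA]
Final route key 57: smallest pos >= 57 is 62 -> NC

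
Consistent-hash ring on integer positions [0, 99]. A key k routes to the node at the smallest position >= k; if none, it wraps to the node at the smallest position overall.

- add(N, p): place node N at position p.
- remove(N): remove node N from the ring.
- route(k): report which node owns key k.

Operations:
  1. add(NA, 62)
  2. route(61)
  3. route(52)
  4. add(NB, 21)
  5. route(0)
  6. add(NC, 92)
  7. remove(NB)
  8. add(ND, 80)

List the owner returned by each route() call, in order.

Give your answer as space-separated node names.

Answer: NA NA NB

Derivation:
Op 1: add NA@62 -> ring=[62:NA]
Op 2: route key 61: smallest pos >= 61 is 62 -> NA
Op 3: route key 52: smallest pos >= 52 is 62 -> NA
Op 4: add NB@21 -> ring=[21:NB,62:NA]
Op 5: route key 0: smallest pos >= 0 is 21 -> NB
Op 6: add NC@92 -> ring=[21:NB,62:NA,92:NC]
Op 7: remove NB -> ring=[62:NA,92:NC]
Op 8: add ND@80 -> ring=[62:NA,80:ND,92:NC]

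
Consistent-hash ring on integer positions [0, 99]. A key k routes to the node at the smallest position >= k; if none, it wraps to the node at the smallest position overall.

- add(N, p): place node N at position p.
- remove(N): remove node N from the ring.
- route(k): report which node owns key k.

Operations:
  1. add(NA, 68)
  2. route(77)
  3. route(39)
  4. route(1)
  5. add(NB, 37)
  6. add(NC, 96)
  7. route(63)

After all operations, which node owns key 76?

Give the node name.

Op 1: add NA@68 -> ring=[68:NA]
Op 2: route key 77: none >= 77, wrap to smallest pos 68 -> NA
Op 3: route key 39: smallest pos >= 39 is 68 -> NA
Op 4: route key 1: smallest pos >= 1 is 68 -> NA
Op 5: add NB@37 -> ring=[37:NB,68:NA]
Op 6: add NC@96 -> ring=[37:NB,68:NA,96:NC]
Op 7: route key 63: smallest pos >= 63 is 68 -> NA
Final route key 76: smallest pos >= 76 is 96 -> NC

Answer: NC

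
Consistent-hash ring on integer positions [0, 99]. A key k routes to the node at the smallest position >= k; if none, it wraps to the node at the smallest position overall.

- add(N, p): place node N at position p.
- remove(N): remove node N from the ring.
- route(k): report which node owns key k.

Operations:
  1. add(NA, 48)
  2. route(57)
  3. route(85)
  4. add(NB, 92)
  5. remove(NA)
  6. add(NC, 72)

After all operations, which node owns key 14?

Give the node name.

Op 1: add NA@48 -> ring=[48:NA]
Op 2: route key 57: none >= 57, wrap to smallest pos 48 -> NA
Op 3: route key 85: none >= 85, wrap to smallest pos 48 -> NA
Op 4: add NB@92 -> ring=[48:NA,92:NB]
Op 5: remove NA -> ring=[92:NB]
Op 6: add NC@72 -> ring=[72:NC,92:NB]
Final route key 14: smallest pos >= 14 is 72 -> NC

Answer: NC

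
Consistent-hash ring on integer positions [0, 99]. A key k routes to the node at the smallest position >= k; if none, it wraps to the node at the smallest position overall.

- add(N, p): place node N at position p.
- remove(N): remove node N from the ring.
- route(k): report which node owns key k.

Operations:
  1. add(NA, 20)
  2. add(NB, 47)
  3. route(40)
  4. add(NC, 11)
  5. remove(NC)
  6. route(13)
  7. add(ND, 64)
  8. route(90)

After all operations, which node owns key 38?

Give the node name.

Answer: NB

Derivation:
Op 1: add NA@20 -> ring=[20:NA]
Op 2: add NB@47 -> ring=[20:NA,47:NB]
Op 3: route key 40: smallest pos >= 40 is 47 -> NB
Op 4: add NC@11 -> ring=[11:NC,20:NA,47:NB]
Op 5: remove NC -> ring=[20:NA,47:NB]
Op 6: route key 13: smallest pos >= 13 is 20 -> NA
Op 7: add ND@64 -> ring=[20:NA,47:NB,64:ND]
Op 8: route key 90: none >= 90, wrap to smallest pos 20 -> NA
Final route key 38: smallest pos >= 38 is 47 -> NB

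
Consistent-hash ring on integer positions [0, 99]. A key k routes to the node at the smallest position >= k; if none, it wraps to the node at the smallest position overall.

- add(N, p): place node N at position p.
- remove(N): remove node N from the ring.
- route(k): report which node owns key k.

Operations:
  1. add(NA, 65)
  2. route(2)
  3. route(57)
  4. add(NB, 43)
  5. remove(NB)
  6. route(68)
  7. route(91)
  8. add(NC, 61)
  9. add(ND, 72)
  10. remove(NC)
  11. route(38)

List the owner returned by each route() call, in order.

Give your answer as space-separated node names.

Op 1: add NA@65 -> ring=[65:NA]
Op 2: route key 2: smallest pos >= 2 is 65 -> NA
Op 3: route key 57: smallest pos >= 57 is 65 -> NA
Op 4: add NB@43 -> ring=[43:NB,65:NA]
Op 5: remove NB -> ring=[65:NA]
Op 6: route key 68: none >= 68, wrap to smallest pos 65 -> NA
Op 7: route key 91: none >= 91, wrap to smallest pos 65 -> NA
Op 8: add NC@61 -> ring=[61:NC,65:NA]
Op 9: add ND@72 -> ring=[61:NC,65:NA,72:ND]
Op 10: remove NC -> ring=[65:NA,72:ND]
Op 11: route key 38: smallest pos >= 38 is 65 -> NA

Answer: NA NA NA NA NA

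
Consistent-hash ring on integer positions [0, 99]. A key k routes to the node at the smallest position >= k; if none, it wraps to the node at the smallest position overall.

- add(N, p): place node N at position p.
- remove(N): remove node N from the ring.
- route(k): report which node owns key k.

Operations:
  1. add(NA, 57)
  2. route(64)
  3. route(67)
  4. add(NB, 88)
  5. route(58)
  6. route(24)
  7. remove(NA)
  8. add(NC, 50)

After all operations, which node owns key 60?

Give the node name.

Op 1: add NA@57 -> ring=[57:NA]
Op 2: route key 64: none >= 64, wrap to smallest pos 57 -> NA
Op 3: route key 67: none >= 67, wrap to smallest pos 57 -> NA
Op 4: add NB@88 -> ring=[57:NA,88:NB]
Op 5: route key 58: smallest pos >= 58 is 88 -> NB
Op 6: route key 24: smallest pos >= 24 is 57 -> NA
Op 7: remove NA -> ring=[88:NB]
Op 8: add NC@50 -> ring=[50:NC,88:NB]
Final route key 60: smallest pos >= 60 is 88 -> NB

Answer: NB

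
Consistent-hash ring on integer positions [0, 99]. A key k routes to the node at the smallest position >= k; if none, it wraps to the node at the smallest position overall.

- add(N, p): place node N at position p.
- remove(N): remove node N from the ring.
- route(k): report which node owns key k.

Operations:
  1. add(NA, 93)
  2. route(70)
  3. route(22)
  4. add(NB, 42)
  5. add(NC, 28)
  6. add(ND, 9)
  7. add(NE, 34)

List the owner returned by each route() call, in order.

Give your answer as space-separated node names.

Answer: NA NA

Derivation:
Op 1: add NA@93 -> ring=[93:NA]
Op 2: route key 70: smallest pos >= 70 is 93 -> NA
Op 3: route key 22: smallest pos >= 22 is 93 -> NA
Op 4: add NB@42 -> ring=[42:NB,93:NA]
Op 5: add NC@28 -> ring=[28:NC,42:NB,93:NA]
Op 6: add ND@9 -> ring=[9:ND,28:NC,42:NB,93:NA]
Op 7: add NE@34 -> ring=[9:ND,28:NC,34:NE,42:NB,93:NA]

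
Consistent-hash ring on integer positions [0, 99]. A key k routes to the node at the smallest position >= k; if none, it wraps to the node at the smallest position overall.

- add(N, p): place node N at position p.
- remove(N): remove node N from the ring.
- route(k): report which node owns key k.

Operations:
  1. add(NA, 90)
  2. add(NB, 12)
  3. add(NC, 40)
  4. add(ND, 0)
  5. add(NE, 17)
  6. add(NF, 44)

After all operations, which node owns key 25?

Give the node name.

Op 1: add NA@90 -> ring=[90:NA]
Op 2: add NB@12 -> ring=[12:NB,90:NA]
Op 3: add NC@40 -> ring=[12:NB,40:NC,90:NA]
Op 4: add ND@0 -> ring=[0:ND,12:NB,40:NC,90:NA]
Op 5: add NE@17 -> ring=[0:ND,12:NB,17:NE,40:NC,90:NA]
Op 6: add NF@44 -> ring=[0:ND,12:NB,17:NE,40:NC,44:NF,90:NA]
Final route key 25: smallest pos >= 25 is 40 -> NC

Answer: NC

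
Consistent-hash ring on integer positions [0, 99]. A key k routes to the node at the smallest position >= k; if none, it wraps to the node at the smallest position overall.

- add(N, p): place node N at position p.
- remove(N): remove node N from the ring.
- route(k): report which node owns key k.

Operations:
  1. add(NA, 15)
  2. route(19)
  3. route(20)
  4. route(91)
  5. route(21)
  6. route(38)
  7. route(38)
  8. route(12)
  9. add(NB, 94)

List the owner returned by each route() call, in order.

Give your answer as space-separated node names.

Answer: NA NA NA NA NA NA NA

Derivation:
Op 1: add NA@15 -> ring=[15:NA]
Op 2: route key 19: none >= 19, wrap to smallest pos 15 -> NA
Op 3: route key 20: none >= 20, wrap to smallest pos 15 -> NA
Op 4: route key 91: none >= 91, wrap to smallest pos 15 -> NA
Op 5: route key 21: none >= 21, wrap to smallest pos 15 -> NA
Op 6: route key 38: none >= 38, wrap to smallest pos 15 -> NA
Op 7: route key 38: none >= 38, wrap to smallest pos 15 -> NA
Op 8: route key 12: smallest pos >= 12 is 15 -> NA
Op 9: add NB@94 -> ring=[15:NA,94:NB]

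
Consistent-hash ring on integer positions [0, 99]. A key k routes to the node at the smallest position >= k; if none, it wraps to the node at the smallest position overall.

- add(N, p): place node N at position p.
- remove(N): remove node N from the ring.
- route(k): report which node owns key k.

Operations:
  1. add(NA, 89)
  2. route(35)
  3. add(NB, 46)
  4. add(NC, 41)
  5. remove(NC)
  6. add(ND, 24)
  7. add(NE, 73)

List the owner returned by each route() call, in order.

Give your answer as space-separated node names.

Op 1: add NA@89 -> ring=[89:NA]
Op 2: route key 35: smallest pos >= 35 is 89 -> NA
Op 3: add NB@46 -> ring=[46:NB,89:NA]
Op 4: add NC@41 -> ring=[41:NC,46:NB,89:NA]
Op 5: remove NC -> ring=[46:NB,89:NA]
Op 6: add ND@24 -> ring=[24:ND,46:NB,89:NA]
Op 7: add NE@73 -> ring=[24:ND,46:NB,73:NE,89:NA]

Answer: NA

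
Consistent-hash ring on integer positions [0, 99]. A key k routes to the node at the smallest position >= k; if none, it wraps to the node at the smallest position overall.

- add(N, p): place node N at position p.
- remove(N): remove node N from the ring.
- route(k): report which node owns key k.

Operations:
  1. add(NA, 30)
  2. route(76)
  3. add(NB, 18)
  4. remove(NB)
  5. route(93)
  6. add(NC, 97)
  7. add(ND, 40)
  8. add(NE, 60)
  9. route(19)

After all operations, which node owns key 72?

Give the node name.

Answer: NC

Derivation:
Op 1: add NA@30 -> ring=[30:NA]
Op 2: route key 76: none >= 76, wrap to smallest pos 30 -> NA
Op 3: add NB@18 -> ring=[18:NB,30:NA]
Op 4: remove NB -> ring=[30:NA]
Op 5: route key 93: none >= 93, wrap to smallest pos 30 -> NA
Op 6: add NC@97 -> ring=[30:NA,97:NC]
Op 7: add ND@40 -> ring=[30:NA,40:ND,97:NC]
Op 8: add NE@60 -> ring=[30:NA,40:ND,60:NE,97:NC]
Op 9: route key 19: smallest pos >= 19 is 30 -> NA
Final route key 72: smallest pos >= 72 is 97 -> NC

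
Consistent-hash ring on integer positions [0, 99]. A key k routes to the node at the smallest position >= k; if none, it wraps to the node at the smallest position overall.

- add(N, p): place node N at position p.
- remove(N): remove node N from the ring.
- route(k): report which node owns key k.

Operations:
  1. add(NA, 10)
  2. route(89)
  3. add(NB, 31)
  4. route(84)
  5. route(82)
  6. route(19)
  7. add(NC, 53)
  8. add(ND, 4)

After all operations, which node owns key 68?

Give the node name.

Op 1: add NA@10 -> ring=[10:NA]
Op 2: route key 89: none >= 89, wrap to smallest pos 10 -> NA
Op 3: add NB@31 -> ring=[10:NA,31:NB]
Op 4: route key 84: none >= 84, wrap to smallest pos 10 -> NA
Op 5: route key 82: none >= 82, wrap to smallest pos 10 -> NA
Op 6: route key 19: smallest pos >= 19 is 31 -> NB
Op 7: add NC@53 -> ring=[10:NA,31:NB,53:NC]
Op 8: add ND@4 -> ring=[4:ND,10:NA,31:NB,53:NC]
Final route key 68: none >= 68, wrap to smallest pos 4 -> ND

Answer: ND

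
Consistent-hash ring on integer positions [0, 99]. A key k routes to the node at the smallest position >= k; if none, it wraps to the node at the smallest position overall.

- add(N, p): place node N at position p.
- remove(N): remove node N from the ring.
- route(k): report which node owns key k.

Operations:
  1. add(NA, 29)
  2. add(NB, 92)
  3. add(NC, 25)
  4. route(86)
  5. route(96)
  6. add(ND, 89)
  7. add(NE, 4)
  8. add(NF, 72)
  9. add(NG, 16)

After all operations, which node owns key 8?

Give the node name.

Op 1: add NA@29 -> ring=[29:NA]
Op 2: add NB@92 -> ring=[29:NA,92:NB]
Op 3: add NC@25 -> ring=[25:NC,29:NA,92:NB]
Op 4: route key 86: smallest pos >= 86 is 92 -> NB
Op 5: route key 96: none >= 96, wrap to smallest pos 25 -> NC
Op 6: add ND@89 -> ring=[25:NC,29:NA,89:ND,92:NB]
Op 7: add NE@4 -> ring=[4:NE,25:NC,29:NA,89:ND,92:NB]
Op 8: add NF@72 -> ring=[4:NE,25:NC,29:NA,72:NF,89:ND,92:NB]
Op 9: add NG@16 -> ring=[4:NE,16:NG,25:NC,29:NA,72:NF,89:ND,92:NB]
Final route key 8: smallest pos >= 8 is 16 -> NG

Answer: NG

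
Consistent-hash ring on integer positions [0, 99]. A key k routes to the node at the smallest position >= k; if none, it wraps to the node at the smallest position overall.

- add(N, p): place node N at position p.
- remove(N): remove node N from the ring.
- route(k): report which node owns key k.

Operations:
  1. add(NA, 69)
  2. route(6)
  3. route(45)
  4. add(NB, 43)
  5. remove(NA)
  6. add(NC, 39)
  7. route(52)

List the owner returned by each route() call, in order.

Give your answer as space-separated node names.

Op 1: add NA@69 -> ring=[69:NA]
Op 2: route key 6: smallest pos >= 6 is 69 -> NA
Op 3: route key 45: smallest pos >= 45 is 69 -> NA
Op 4: add NB@43 -> ring=[43:NB,69:NA]
Op 5: remove NA -> ring=[43:NB]
Op 6: add NC@39 -> ring=[39:NC,43:NB]
Op 7: route key 52: none >= 52, wrap to smallest pos 39 -> NC

Answer: NA NA NC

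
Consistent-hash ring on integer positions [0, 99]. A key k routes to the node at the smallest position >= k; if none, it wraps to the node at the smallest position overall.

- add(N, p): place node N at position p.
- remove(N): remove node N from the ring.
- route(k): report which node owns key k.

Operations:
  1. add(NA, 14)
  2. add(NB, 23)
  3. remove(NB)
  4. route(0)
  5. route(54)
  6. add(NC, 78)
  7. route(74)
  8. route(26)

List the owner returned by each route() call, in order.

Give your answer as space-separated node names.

Answer: NA NA NC NC

Derivation:
Op 1: add NA@14 -> ring=[14:NA]
Op 2: add NB@23 -> ring=[14:NA,23:NB]
Op 3: remove NB -> ring=[14:NA]
Op 4: route key 0: smallest pos >= 0 is 14 -> NA
Op 5: route key 54: none >= 54, wrap to smallest pos 14 -> NA
Op 6: add NC@78 -> ring=[14:NA,78:NC]
Op 7: route key 74: smallest pos >= 74 is 78 -> NC
Op 8: route key 26: smallest pos >= 26 is 78 -> NC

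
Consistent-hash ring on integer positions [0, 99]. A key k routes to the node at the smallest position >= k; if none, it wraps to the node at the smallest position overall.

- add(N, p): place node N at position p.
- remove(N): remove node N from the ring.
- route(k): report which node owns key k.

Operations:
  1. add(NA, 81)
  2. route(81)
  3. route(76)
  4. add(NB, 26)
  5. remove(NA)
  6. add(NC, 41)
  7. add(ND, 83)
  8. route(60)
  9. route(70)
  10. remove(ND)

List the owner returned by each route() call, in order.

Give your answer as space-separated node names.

Op 1: add NA@81 -> ring=[81:NA]
Op 2: route key 81: smallest pos >= 81 is 81 -> NA
Op 3: route key 76: smallest pos >= 76 is 81 -> NA
Op 4: add NB@26 -> ring=[26:NB,81:NA]
Op 5: remove NA -> ring=[26:NB]
Op 6: add NC@41 -> ring=[26:NB,41:NC]
Op 7: add ND@83 -> ring=[26:NB,41:NC,83:ND]
Op 8: route key 60: smallest pos >= 60 is 83 -> ND
Op 9: route key 70: smallest pos >= 70 is 83 -> ND
Op 10: remove ND -> ring=[26:NB,41:NC]

Answer: NA NA ND ND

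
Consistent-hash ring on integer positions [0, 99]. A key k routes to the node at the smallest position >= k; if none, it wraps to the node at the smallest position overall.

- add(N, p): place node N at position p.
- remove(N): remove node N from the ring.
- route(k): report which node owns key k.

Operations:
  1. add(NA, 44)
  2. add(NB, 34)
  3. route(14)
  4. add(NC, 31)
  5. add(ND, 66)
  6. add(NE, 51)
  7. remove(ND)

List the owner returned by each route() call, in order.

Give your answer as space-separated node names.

Answer: NB

Derivation:
Op 1: add NA@44 -> ring=[44:NA]
Op 2: add NB@34 -> ring=[34:NB,44:NA]
Op 3: route key 14: smallest pos >= 14 is 34 -> NB
Op 4: add NC@31 -> ring=[31:NC,34:NB,44:NA]
Op 5: add ND@66 -> ring=[31:NC,34:NB,44:NA,66:ND]
Op 6: add NE@51 -> ring=[31:NC,34:NB,44:NA,51:NE,66:ND]
Op 7: remove ND -> ring=[31:NC,34:NB,44:NA,51:NE]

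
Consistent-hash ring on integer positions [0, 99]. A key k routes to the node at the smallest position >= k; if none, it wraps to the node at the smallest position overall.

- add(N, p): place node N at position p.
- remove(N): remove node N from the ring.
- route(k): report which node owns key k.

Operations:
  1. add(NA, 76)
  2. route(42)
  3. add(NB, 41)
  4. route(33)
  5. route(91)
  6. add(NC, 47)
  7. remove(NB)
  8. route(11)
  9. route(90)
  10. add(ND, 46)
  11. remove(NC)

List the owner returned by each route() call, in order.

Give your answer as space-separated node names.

Op 1: add NA@76 -> ring=[76:NA]
Op 2: route key 42: smallest pos >= 42 is 76 -> NA
Op 3: add NB@41 -> ring=[41:NB,76:NA]
Op 4: route key 33: smallest pos >= 33 is 41 -> NB
Op 5: route key 91: none >= 91, wrap to smallest pos 41 -> NB
Op 6: add NC@47 -> ring=[41:NB,47:NC,76:NA]
Op 7: remove NB -> ring=[47:NC,76:NA]
Op 8: route key 11: smallest pos >= 11 is 47 -> NC
Op 9: route key 90: none >= 90, wrap to smallest pos 47 -> NC
Op 10: add ND@46 -> ring=[46:ND,47:NC,76:NA]
Op 11: remove NC -> ring=[46:ND,76:NA]

Answer: NA NB NB NC NC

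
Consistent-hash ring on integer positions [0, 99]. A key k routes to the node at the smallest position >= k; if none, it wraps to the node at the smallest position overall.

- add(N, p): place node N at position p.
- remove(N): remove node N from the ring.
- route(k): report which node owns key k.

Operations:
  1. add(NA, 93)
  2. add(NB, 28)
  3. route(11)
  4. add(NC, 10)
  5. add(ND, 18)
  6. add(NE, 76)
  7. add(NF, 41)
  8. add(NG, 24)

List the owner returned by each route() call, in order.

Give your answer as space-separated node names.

Op 1: add NA@93 -> ring=[93:NA]
Op 2: add NB@28 -> ring=[28:NB,93:NA]
Op 3: route key 11: smallest pos >= 11 is 28 -> NB
Op 4: add NC@10 -> ring=[10:NC,28:NB,93:NA]
Op 5: add ND@18 -> ring=[10:NC,18:ND,28:NB,93:NA]
Op 6: add NE@76 -> ring=[10:NC,18:ND,28:NB,76:NE,93:NA]
Op 7: add NF@41 -> ring=[10:NC,18:ND,28:NB,41:NF,76:NE,93:NA]
Op 8: add NG@24 -> ring=[10:NC,18:ND,24:NG,28:NB,41:NF,76:NE,93:NA]

Answer: NB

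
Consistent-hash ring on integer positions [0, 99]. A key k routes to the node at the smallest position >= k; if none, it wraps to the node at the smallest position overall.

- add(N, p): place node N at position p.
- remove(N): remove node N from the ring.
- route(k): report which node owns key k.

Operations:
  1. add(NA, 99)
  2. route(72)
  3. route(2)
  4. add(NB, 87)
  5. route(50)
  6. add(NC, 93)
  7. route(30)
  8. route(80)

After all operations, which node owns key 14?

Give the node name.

Answer: NB

Derivation:
Op 1: add NA@99 -> ring=[99:NA]
Op 2: route key 72: smallest pos >= 72 is 99 -> NA
Op 3: route key 2: smallest pos >= 2 is 99 -> NA
Op 4: add NB@87 -> ring=[87:NB,99:NA]
Op 5: route key 50: smallest pos >= 50 is 87 -> NB
Op 6: add NC@93 -> ring=[87:NB,93:NC,99:NA]
Op 7: route key 30: smallest pos >= 30 is 87 -> NB
Op 8: route key 80: smallest pos >= 80 is 87 -> NB
Final route key 14: smallest pos >= 14 is 87 -> NB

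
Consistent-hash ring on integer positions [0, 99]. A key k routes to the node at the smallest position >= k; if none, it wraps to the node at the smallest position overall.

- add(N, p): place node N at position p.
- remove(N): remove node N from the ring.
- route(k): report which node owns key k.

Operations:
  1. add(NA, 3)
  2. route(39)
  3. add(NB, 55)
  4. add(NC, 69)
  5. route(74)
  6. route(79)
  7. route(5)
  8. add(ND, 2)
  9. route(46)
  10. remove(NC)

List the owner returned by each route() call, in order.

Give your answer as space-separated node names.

Answer: NA NA NA NB NB

Derivation:
Op 1: add NA@3 -> ring=[3:NA]
Op 2: route key 39: none >= 39, wrap to smallest pos 3 -> NA
Op 3: add NB@55 -> ring=[3:NA,55:NB]
Op 4: add NC@69 -> ring=[3:NA,55:NB,69:NC]
Op 5: route key 74: none >= 74, wrap to smallest pos 3 -> NA
Op 6: route key 79: none >= 79, wrap to smallest pos 3 -> NA
Op 7: route key 5: smallest pos >= 5 is 55 -> NB
Op 8: add ND@2 -> ring=[2:ND,3:NA,55:NB,69:NC]
Op 9: route key 46: smallest pos >= 46 is 55 -> NB
Op 10: remove NC -> ring=[2:ND,3:NA,55:NB]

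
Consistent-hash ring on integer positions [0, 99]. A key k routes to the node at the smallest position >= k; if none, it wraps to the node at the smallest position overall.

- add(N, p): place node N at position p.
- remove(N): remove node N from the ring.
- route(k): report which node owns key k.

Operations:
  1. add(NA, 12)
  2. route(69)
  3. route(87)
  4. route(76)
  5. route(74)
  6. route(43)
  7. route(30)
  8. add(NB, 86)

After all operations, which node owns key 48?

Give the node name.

Answer: NB

Derivation:
Op 1: add NA@12 -> ring=[12:NA]
Op 2: route key 69: none >= 69, wrap to smallest pos 12 -> NA
Op 3: route key 87: none >= 87, wrap to smallest pos 12 -> NA
Op 4: route key 76: none >= 76, wrap to smallest pos 12 -> NA
Op 5: route key 74: none >= 74, wrap to smallest pos 12 -> NA
Op 6: route key 43: none >= 43, wrap to smallest pos 12 -> NA
Op 7: route key 30: none >= 30, wrap to smallest pos 12 -> NA
Op 8: add NB@86 -> ring=[12:NA,86:NB]
Final route key 48: smallest pos >= 48 is 86 -> NB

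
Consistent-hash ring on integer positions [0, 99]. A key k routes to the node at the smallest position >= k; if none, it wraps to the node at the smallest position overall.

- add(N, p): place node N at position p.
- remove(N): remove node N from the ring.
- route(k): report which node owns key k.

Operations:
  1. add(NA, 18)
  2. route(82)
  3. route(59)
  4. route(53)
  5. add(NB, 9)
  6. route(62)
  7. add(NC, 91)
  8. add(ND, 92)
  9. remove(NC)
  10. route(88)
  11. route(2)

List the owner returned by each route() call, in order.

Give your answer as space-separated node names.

Op 1: add NA@18 -> ring=[18:NA]
Op 2: route key 82: none >= 82, wrap to smallest pos 18 -> NA
Op 3: route key 59: none >= 59, wrap to smallest pos 18 -> NA
Op 4: route key 53: none >= 53, wrap to smallest pos 18 -> NA
Op 5: add NB@9 -> ring=[9:NB,18:NA]
Op 6: route key 62: none >= 62, wrap to smallest pos 9 -> NB
Op 7: add NC@91 -> ring=[9:NB,18:NA,91:NC]
Op 8: add ND@92 -> ring=[9:NB,18:NA,91:NC,92:ND]
Op 9: remove NC -> ring=[9:NB,18:NA,92:ND]
Op 10: route key 88: smallest pos >= 88 is 92 -> ND
Op 11: route key 2: smallest pos >= 2 is 9 -> NB

Answer: NA NA NA NB ND NB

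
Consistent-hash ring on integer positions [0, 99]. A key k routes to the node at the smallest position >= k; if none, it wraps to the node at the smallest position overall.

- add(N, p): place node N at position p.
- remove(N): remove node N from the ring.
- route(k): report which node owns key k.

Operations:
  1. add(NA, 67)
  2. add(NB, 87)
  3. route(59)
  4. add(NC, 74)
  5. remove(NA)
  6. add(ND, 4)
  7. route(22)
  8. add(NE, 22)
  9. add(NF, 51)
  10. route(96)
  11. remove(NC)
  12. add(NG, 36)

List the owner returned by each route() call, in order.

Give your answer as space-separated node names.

Answer: NA NC ND

Derivation:
Op 1: add NA@67 -> ring=[67:NA]
Op 2: add NB@87 -> ring=[67:NA,87:NB]
Op 3: route key 59: smallest pos >= 59 is 67 -> NA
Op 4: add NC@74 -> ring=[67:NA,74:NC,87:NB]
Op 5: remove NA -> ring=[74:NC,87:NB]
Op 6: add ND@4 -> ring=[4:ND,74:NC,87:NB]
Op 7: route key 22: smallest pos >= 22 is 74 -> NC
Op 8: add NE@22 -> ring=[4:ND,22:NE,74:NC,87:NB]
Op 9: add NF@51 -> ring=[4:ND,22:NE,51:NF,74:NC,87:NB]
Op 10: route key 96: none >= 96, wrap to smallest pos 4 -> ND
Op 11: remove NC -> ring=[4:ND,22:NE,51:NF,87:NB]
Op 12: add NG@36 -> ring=[4:ND,22:NE,36:NG,51:NF,87:NB]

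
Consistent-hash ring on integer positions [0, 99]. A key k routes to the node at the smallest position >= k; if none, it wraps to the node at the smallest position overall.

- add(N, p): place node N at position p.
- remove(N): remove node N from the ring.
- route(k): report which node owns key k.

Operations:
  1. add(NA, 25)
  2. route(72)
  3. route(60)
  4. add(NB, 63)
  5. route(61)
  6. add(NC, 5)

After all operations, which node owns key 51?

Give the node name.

Answer: NB

Derivation:
Op 1: add NA@25 -> ring=[25:NA]
Op 2: route key 72: none >= 72, wrap to smallest pos 25 -> NA
Op 3: route key 60: none >= 60, wrap to smallest pos 25 -> NA
Op 4: add NB@63 -> ring=[25:NA,63:NB]
Op 5: route key 61: smallest pos >= 61 is 63 -> NB
Op 6: add NC@5 -> ring=[5:NC,25:NA,63:NB]
Final route key 51: smallest pos >= 51 is 63 -> NB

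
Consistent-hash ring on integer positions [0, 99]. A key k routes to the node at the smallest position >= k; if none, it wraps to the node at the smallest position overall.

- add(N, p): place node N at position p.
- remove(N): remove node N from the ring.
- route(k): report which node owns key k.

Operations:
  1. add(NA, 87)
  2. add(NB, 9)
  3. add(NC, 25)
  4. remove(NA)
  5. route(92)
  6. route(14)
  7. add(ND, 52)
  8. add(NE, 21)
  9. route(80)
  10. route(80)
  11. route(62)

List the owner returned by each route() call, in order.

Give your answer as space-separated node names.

Op 1: add NA@87 -> ring=[87:NA]
Op 2: add NB@9 -> ring=[9:NB,87:NA]
Op 3: add NC@25 -> ring=[9:NB,25:NC,87:NA]
Op 4: remove NA -> ring=[9:NB,25:NC]
Op 5: route key 92: none >= 92, wrap to smallest pos 9 -> NB
Op 6: route key 14: smallest pos >= 14 is 25 -> NC
Op 7: add ND@52 -> ring=[9:NB,25:NC,52:ND]
Op 8: add NE@21 -> ring=[9:NB,21:NE,25:NC,52:ND]
Op 9: route key 80: none >= 80, wrap to smallest pos 9 -> NB
Op 10: route key 80: none >= 80, wrap to smallest pos 9 -> NB
Op 11: route key 62: none >= 62, wrap to smallest pos 9 -> NB

Answer: NB NC NB NB NB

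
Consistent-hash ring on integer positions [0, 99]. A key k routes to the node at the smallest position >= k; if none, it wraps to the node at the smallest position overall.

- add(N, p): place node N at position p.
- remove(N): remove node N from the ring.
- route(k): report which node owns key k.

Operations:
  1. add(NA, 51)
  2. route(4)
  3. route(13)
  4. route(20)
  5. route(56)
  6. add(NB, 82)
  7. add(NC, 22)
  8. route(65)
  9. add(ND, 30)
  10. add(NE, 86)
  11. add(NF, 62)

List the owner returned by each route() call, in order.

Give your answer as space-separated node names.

Op 1: add NA@51 -> ring=[51:NA]
Op 2: route key 4: smallest pos >= 4 is 51 -> NA
Op 3: route key 13: smallest pos >= 13 is 51 -> NA
Op 4: route key 20: smallest pos >= 20 is 51 -> NA
Op 5: route key 56: none >= 56, wrap to smallest pos 51 -> NA
Op 6: add NB@82 -> ring=[51:NA,82:NB]
Op 7: add NC@22 -> ring=[22:NC,51:NA,82:NB]
Op 8: route key 65: smallest pos >= 65 is 82 -> NB
Op 9: add ND@30 -> ring=[22:NC,30:ND,51:NA,82:NB]
Op 10: add NE@86 -> ring=[22:NC,30:ND,51:NA,82:NB,86:NE]
Op 11: add NF@62 -> ring=[22:NC,30:ND,51:NA,62:NF,82:NB,86:NE]

Answer: NA NA NA NA NB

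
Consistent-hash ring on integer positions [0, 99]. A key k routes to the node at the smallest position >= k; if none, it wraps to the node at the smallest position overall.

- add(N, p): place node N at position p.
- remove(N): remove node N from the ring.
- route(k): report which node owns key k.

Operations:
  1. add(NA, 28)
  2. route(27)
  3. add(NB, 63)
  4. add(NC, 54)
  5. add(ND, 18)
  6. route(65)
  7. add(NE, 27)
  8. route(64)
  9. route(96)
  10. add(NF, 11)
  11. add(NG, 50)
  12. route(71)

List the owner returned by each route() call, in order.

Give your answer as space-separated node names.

Op 1: add NA@28 -> ring=[28:NA]
Op 2: route key 27: smallest pos >= 27 is 28 -> NA
Op 3: add NB@63 -> ring=[28:NA,63:NB]
Op 4: add NC@54 -> ring=[28:NA,54:NC,63:NB]
Op 5: add ND@18 -> ring=[18:ND,28:NA,54:NC,63:NB]
Op 6: route key 65: none >= 65, wrap to smallest pos 18 -> ND
Op 7: add NE@27 -> ring=[18:ND,27:NE,28:NA,54:NC,63:NB]
Op 8: route key 64: none >= 64, wrap to smallest pos 18 -> ND
Op 9: route key 96: none >= 96, wrap to smallest pos 18 -> ND
Op 10: add NF@11 -> ring=[11:NF,18:ND,27:NE,28:NA,54:NC,63:NB]
Op 11: add NG@50 -> ring=[11:NF,18:ND,27:NE,28:NA,50:NG,54:NC,63:NB]
Op 12: route key 71: none >= 71, wrap to smallest pos 11 -> NF

Answer: NA ND ND ND NF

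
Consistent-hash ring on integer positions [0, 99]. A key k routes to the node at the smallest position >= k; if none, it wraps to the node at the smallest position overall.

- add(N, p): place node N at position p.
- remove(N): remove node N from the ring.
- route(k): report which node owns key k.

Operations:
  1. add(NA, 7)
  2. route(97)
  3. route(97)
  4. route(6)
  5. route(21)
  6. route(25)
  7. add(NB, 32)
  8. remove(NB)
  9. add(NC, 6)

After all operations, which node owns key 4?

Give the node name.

Op 1: add NA@7 -> ring=[7:NA]
Op 2: route key 97: none >= 97, wrap to smallest pos 7 -> NA
Op 3: route key 97: none >= 97, wrap to smallest pos 7 -> NA
Op 4: route key 6: smallest pos >= 6 is 7 -> NA
Op 5: route key 21: none >= 21, wrap to smallest pos 7 -> NA
Op 6: route key 25: none >= 25, wrap to smallest pos 7 -> NA
Op 7: add NB@32 -> ring=[7:NA,32:NB]
Op 8: remove NB -> ring=[7:NA]
Op 9: add NC@6 -> ring=[6:NC,7:NA]
Final route key 4: smallest pos >= 4 is 6 -> NC

Answer: NC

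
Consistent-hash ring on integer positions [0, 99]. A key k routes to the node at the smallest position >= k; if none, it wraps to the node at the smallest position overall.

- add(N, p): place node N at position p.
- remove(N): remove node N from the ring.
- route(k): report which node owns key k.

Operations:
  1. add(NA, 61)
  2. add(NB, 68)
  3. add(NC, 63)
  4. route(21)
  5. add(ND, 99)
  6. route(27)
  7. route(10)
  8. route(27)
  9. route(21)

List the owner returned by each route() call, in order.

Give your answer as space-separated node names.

Op 1: add NA@61 -> ring=[61:NA]
Op 2: add NB@68 -> ring=[61:NA,68:NB]
Op 3: add NC@63 -> ring=[61:NA,63:NC,68:NB]
Op 4: route key 21: smallest pos >= 21 is 61 -> NA
Op 5: add ND@99 -> ring=[61:NA,63:NC,68:NB,99:ND]
Op 6: route key 27: smallest pos >= 27 is 61 -> NA
Op 7: route key 10: smallest pos >= 10 is 61 -> NA
Op 8: route key 27: smallest pos >= 27 is 61 -> NA
Op 9: route key 21: smallest pos >= 21 is 61 -> NA

Answer: NA NA NA NA NA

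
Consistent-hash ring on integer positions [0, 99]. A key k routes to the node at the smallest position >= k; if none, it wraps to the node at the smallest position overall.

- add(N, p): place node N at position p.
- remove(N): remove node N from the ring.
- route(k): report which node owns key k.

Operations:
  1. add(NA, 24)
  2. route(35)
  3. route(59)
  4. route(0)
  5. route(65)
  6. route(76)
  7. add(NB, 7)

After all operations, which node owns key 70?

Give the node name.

Answer: NB

Derivation:
Op 1: add NA@24 -> ring=[24:NA]
Op 2: route key 35: none >= 35, wrap to smallest pos 24 -> NA
Op 3: route key 59: none >= 59, wrap to smallest pos 24 -> NA
Op 4: route key 0: smallest pos >= 0 is 24 -> NA
Op 5: route key 65: none >= 65, wrap to smallest pos 24 -> NA
Op 6: route key 76: none >= 76, wrap to smallest pos 24 -> NA
Op 7: add NB@7 -> ring=[7:NB,24:NA]
Final route key 70: none >= 70, wrap to smallest pos 7 -> NB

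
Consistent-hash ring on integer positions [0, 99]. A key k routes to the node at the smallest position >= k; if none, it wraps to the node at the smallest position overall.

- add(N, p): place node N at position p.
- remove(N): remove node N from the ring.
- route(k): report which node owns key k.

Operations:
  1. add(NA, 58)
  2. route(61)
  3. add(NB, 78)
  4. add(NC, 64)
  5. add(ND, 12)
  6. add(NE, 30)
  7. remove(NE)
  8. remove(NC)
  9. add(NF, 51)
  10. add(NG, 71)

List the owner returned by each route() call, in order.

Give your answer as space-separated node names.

Answer: NA

Derivation:
Op 1: add NA@58 -> ring=[58:NA]
Op 2: route key 61: none >= 61, wrap to smallest pos 58 -> NA
Op 3: add NB@78 -> ring=[58:NA,78:NB]
Op 4: add NC@64 -> ring=[58:NA,64:NC,78:NB]
Op 5: add ND@12 -> ring=[12:ND,58:NA,64:NC,78:NB]
Op 6: add NE@30 -> ring=[12:ND,30:NE,58:NA,64:NC,78:NB]
Op 7: remove NE -> ring=[12:ND,58:NA,64:NC,78:NB]
Op 8: remove NC -> ring=[12:ND,58:NA,78:NB]
Op 9: add NF@51 -> ring=[12:ND,51:NF,58:NA,78:NB]
Op 10: add NG@71 -> ring=[12:ND,51:NF,58:NA,71:NG,78:NB]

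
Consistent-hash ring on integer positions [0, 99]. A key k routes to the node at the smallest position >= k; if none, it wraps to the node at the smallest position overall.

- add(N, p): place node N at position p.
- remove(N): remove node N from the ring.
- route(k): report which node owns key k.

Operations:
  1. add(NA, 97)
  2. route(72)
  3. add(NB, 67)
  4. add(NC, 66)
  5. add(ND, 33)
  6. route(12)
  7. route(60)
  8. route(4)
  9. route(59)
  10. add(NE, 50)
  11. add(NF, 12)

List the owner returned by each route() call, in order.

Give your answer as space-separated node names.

Op 1: add NA@97 -> ring=[97:NA]
Op 2: route key 72: smallest pos >= 72 is 97 -> NA
Op 3: add NB@67 -> ring=[67:NB,97:NA]
Op 4: add NC@66 -> ring=[66:NC,67:NB,97:NA]
Op 5: add ND@33 -> ring=[33:ND,66:NC,67:NB,97:NA]
Op 6: route key 12: smallest pos >= 12 is 33 -> ND
Op 7: route key 60: smallest pos >= 60 is 66 -> NC
Op 8: route key 4: smallest pos >= 4 is 33 -> ND
Op 9: route key 59: smallest pos >= 59 is 66 -> NC
Op 10: add NE@50 -> ring=[33:ND,50:NE,66:NC,67:NB,97:NA]
Op 11: add NF@12 -> ring=[12:NF,33:ND,50:NE,66:NC,67:NB,97:NA]

Answer: NA ND NC ND NC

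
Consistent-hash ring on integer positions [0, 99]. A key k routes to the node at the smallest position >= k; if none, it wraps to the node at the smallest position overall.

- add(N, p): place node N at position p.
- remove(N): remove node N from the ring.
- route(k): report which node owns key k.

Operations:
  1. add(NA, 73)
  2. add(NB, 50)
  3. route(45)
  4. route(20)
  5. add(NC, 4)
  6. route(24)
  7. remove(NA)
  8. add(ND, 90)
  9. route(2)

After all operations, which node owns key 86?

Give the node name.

Answer: ND

Derivation:
Op 1: add NA@73 -> ring=[73:NA]
Op 2: add NB@50 -> ring=[50:NB,73:NA]
Op 3: route key 45: smallest pos >= 45 is 50 -> NB
Op 4: route key 20: smallest pos >= 20 is 50 -> NB
Op 5: add NC@4 -> ring=[4:NC,50:NB,73:NA]
Op 6: route key 24: smallest pos >= 24 is 50 -> NB
Op 7: remove NA -> ring=[4:NC,50:NB]
Op 8: add ND@90 -> ring=[4:NC,50:NB,90:ND]
Op 9: route key 2: smallest pos >= 2 is 4 -> NC
Final route key 86: smallest pos >= 86 is 90 -> ND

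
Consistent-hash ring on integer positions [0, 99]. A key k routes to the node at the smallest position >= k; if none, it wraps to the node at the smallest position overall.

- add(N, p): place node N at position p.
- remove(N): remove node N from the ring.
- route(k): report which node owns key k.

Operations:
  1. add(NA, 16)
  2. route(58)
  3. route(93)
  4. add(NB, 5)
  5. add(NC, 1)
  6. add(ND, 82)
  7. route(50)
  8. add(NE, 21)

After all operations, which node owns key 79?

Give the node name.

Op 1: add NA@16 -> ring=[16:NA]
Op 2: route key 58: none >= 58, wrap to smallest pos 16 -> NA
Op 3: route key 93: none >= 93, wrap to smallest pos 16 -> NA
Op 4: add NB@5 -> ring=[5:NB,16:NA]
Op 5: add NC@1 -> ring=[1:NC,5:NB,16:NA]
Op 6: add ND@82 -> ring=[1:NC,5:NB,16:NA,82:ND]
Op 7: route key 50: smallest pos >= 50 is 82 -> ND
Op 8: add NE@21 -> ring=[1:NC,5:NB,16:NA,21:NE,82:ND]
Final route key 79: smallest pos >= 79 is 82 -> ND

Answer: ND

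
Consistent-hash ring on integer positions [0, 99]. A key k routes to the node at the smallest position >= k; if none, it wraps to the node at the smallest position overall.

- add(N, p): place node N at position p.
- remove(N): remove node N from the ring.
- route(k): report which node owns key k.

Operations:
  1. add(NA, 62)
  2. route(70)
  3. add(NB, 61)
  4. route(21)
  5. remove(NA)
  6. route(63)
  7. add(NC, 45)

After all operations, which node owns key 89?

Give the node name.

Answer: NC

Derivation:
Op 1: add NA@62 -> ring=[62:NA]
Op 2: route key 70: none >= 70, wrap to smallest pos 62 -> NA
Op 3: add NB@61 -> ring=[61:NB,62:NA]
Op 4: route key 21: smallest pos >= 21 is 61 -> NB
Op 5: remove NA -> ring=[61:NB]
Op 6: route key 63: none >= 63, wrap to smallest pos 61 -> NB
Op 7: add NC@45 -> ring=[45:NC,61:NB]
Final route key 89: none >= 89, wrap to smallest pos 45 -> NC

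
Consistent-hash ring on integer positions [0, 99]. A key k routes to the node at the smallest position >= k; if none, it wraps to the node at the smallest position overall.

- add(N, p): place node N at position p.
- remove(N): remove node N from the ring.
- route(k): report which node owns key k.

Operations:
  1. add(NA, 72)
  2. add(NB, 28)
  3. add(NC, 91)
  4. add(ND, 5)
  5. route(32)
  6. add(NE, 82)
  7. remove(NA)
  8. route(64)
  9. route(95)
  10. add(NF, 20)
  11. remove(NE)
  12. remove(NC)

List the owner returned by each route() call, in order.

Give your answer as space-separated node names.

Op 1: add NA@72 -> ring=[72:NA]
Op 2: add NB@28 -> ring=[28:NB,72:NA]
Op 3: add NC@91 -> ring=[28:NB,72:NA,91:NC]
Op 4: add ND@5 -> ring=[5:ND,28:NB,72:NA,91:NC]
Op 5: route key 32: smallest pos >= 32 is 72 -> NA
Op 6: add NE@82 -> ring=[5:ND,28:NB,72:NA,82:NE,91:NC]
Op 7: remove NA -> ring=[5:ND,28:NB,82:NE,91:NC]
Op 8: route key 64: smallest pos >= 64 is 82 -> NE
Op 9: route key 95: none >= 95, wrap to smallest pos 5 -> ND
Op 10: add NF@20 -> ring=[5:ND,20:NF,28:NB,82:NE,91:NC]
Op 11: remove NE -> ring=[5:ND,20:NF,28:NB,91:NC]
Op 12: remove NC -> ring=[5:ND,20:NF,28:NB]

Answer: NA NE ND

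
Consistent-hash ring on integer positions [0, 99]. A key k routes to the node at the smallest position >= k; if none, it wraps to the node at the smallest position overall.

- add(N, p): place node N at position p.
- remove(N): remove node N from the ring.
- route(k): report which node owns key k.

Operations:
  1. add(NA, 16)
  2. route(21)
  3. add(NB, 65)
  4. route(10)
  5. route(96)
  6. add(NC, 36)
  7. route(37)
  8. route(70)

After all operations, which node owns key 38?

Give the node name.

Op 1: add NA@16 -> ring=[16:NA]
Op 2: route key 21: none >= 21, wrap to smallest pos 16 -> NA
Op 3: add NB@65 -> ring=[16:NA,65:NB]
Op 4: route key 10: smallest pos >= 10 is 16 -> NA
Op 5: route key 96: none >= 96, wrap to smallest pos 16 -> NA
Op 6: add NC@36 -> ring=[16:NA,36:NC,65:NB]
Op 7: route key 37: smallest pos >= 37 is 65 -> NB
Op 8: route key 70: none >= 70, wrap to smallest pos 16 -> NA
Final route key 38: smallest pos >= 38 is 65 -> NB

Answer: NB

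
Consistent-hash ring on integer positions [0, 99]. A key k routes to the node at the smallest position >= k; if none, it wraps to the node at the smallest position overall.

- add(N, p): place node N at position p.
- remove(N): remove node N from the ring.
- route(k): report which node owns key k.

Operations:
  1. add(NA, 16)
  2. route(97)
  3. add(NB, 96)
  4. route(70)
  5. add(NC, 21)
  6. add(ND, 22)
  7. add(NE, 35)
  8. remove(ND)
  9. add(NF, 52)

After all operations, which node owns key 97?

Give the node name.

Answer: NA

Derivation:
Op 1: add NA@16 -> ring=[16:NA]
Op 2: route key 97: none >= 97, wrap to smallest pos 16 -> NA
Op 3: add NB@96 -> ring=[16:NA,96:NB]
Op 4: route key 70: smallest pos >= 70 is 96 -> NB
Op 5: add NC@21 -> ring=[16:NA,21:NC,96:NB]
Op 6: add ND@22 -> ring=[16:NA,21:NC,22:ND,96:NB]
Op 7: add NE@35 -> ring=[16:NA,21:NC,22:ND,35:NE,96:NB]
Op 8: remove ND -> ring=[16:NA,21:NC,35:NE,96:NB]
Op 9: add NF@52 -> ring=[16:NA,21:NC,35:NE,52:NF,96:NB]
Final route key 97: none >= 97, wrap to smallest pos 16 -> NA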